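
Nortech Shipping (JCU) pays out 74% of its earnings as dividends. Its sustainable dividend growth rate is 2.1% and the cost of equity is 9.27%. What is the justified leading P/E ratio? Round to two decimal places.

Justified leading P/E = b/(r−g) = 0.74/(0.0927−0.021) = 10.3208

10.32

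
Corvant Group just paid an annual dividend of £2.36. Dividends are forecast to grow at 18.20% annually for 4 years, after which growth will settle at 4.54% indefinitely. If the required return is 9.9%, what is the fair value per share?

£72.95

Two-stage DDM. Project D₁…D_4 at 0.182, terminal growth 0.0454, discount at r = 0.099.
D_1 = 2.7895
D_2 = 3.2972
D_3 = 3.8973
D_4 = 4.6066
Terminal value at t=4: TV = D_5/(r−g) = 4.8158/(0.099−0.0454) = 89.8462
P₀ = 2.7895/(1+0.099)^1 + 3.2972/(1+0.099)^2 + 3.8973/(1+0.099)^3 + 4.6066/(1+0.099)^4 + 89.8462/(1+0.099)^4 = 72.9519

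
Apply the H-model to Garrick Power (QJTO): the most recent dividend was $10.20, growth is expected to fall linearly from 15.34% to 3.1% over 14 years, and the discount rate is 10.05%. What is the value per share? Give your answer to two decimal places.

H-model: P₀ = D₀[(1+g_L) + H(g_S−g_L)]/(r−g_L), with H = 14/2 = 7.
P₀ = 10.20 × [(1+0.031) + 7×(0.1534−0.031)] / (0.1005−0.031)
   = 10.20 × 1.8878 / 0.0695 = 277.0584

$277.06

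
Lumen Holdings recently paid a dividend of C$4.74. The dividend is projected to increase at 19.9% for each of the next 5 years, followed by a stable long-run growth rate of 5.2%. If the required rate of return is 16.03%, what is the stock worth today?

Two-stage DDM. Project D₁…D_5 at 0.199, terminal growth 0.052, discount at r = 0.1603.
D_1 = 5.6833
D_2 = 6.8142
D_3 = 8.1703
D_4 = 9.7961
D_5 = 11.7456
Terminal value at t=5: TV = D_6/(r−g) = 12.3563/(0.1603−0.052) = 114.0937
P₀ = 5.6833/(1+0.1603)^1 + 6.8142/(1+0.1603)^2 + 8.1703/(1+0.1603)^3 + 9.7961/(1+0.1603)^4 + 11.7456/(1+0.1603)^5 + 114.0937/(1+0.1603)^5 = 80.4309

C$80.43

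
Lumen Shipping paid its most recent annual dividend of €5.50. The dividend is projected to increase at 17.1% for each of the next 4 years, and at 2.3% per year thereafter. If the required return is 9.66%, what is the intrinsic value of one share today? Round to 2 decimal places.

€125.40

Two-stage DDM. Project D₁…D_4 at 0.171, terminal growth 0.023, discount at r = 0.0966.
D_1 = 6.4405
D_2 = 7.5418
D_3 = 8.8315
D_4 = 10.3417
Terminal value at t=4: TV = D_5/(r−g) = 10.5795/(0.0966−0.023) = 143.7435
P₀ = 6.4405/(1+0.0966)^1 + 7.5418/(1+0.0966)^2 + 8.8315/(1+0.0966)^3 + 10.3417/(1+0.0966)^4 + 143.7435/(1+0.0966)^4 = 125.3954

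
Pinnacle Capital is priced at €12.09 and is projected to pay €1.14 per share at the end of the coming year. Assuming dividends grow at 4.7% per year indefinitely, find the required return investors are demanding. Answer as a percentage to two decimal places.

Rearranging the constant-growth DDM: r = D₁/P₀ + g.
r = 1.1400 / 12.09 + 0.047 = 0.09429 + 0.047 = 0.14129

14.13%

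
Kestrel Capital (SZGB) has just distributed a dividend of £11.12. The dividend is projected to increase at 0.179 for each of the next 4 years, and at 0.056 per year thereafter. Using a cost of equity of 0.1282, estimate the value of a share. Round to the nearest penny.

Two-stage DDM. Project D₁…D_4 at 0.179, terminal growth 0.056, discount at r = 0.1282.
D_1 = 13.1105
D_2 = 15.4573
D_3 = 18.2241
D_4 = 21.4862
Terminal value at t=4: TV = D_5/(r−g) = 22.6894/(0.1282−0.056) = 314.2583
P₀ = 13.1105/(1+0.1282)^1 + 15.4573/(1+0.1282)^2 + 18.2241/(1+0.1282)^3 + 21.4862/(1+0.1282)^4 + 314.2583/(1+0.1282)^4 = 243.6911

£243.69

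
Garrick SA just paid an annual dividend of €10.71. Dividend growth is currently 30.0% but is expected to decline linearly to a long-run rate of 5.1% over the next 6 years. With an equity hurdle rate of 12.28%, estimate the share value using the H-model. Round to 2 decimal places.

€268.20

H-model: P₀ = D₀[(1+g_L) + H(g_S−g_L)]/(r−g_L), with H = 6/2 = 3.
P₀ = 10.71 × [(1+0.051) + 3×(0.3−0.051)] / (0.1228−0.051)
   = 10.71 × 1.7980 / 0.0718 = 268.1975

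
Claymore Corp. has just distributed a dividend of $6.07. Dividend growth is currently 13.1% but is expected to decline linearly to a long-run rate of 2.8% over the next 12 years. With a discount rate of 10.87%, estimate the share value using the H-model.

$123.81

H-model: P₀ = D₀[(1+g_L) + H(g_S−g_L)]/(r−g_L), with H = 12/2 = 6.
P₀ = 6.07 × [(1+0.028) + 6×(0.131−0.028)] / (0.1087−0.028)
   = 6.07 × 1.6460 / 0.0807 = 123.8069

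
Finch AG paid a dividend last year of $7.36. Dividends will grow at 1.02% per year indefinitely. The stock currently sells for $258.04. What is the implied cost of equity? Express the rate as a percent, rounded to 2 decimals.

Rearranging the constant-growth DDM: r = D₁/P₀ + g.
D₁ = 7.36 × (1 + 0.0102) = 7.4351.
r = 7.4351 / 258.04 + 0.0102 = 0.02881 + 0.0102 = 0.03901

3.90%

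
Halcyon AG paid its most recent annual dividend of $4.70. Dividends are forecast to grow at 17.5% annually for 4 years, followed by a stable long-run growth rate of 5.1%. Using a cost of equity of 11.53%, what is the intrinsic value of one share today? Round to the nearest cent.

$116.09

Two-stage DDM. Project D₁…D_4 at 0.175, terminal growth 0.051, discount at r = 0.1153.
D_1 = 5.5225
D_2 = 6.4889
D_3 = 7.6245
D_4 = 8.9588
Terminal value at t=4: TV = D_5/(r−g) = 9.4157/(0.1153−0.051) = 146.4337
P₀ = 5.5225/(1+0.1153)^1 + 6.4889/(1+0.1153)^2 + 7.6245/(1+0.1153)^3 + 8.9588/(1+0.1153)^4 + 146.4337/(1+0.1153)^4 = 116.0940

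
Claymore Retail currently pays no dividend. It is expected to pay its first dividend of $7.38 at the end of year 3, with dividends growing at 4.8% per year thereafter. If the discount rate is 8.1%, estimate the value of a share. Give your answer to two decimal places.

Deferred-dividend DDM. At t=2 the remaining stream is a growing perpetuity with first payment D_3 = 7.38.
V_2 = D_3/(r−g) = 7.38/(0.081−0.048) = 223.6364
P₀ = V_2/(1+r)^2 = 223.6364/(1+0.081)^2 = 191.3776

$191.38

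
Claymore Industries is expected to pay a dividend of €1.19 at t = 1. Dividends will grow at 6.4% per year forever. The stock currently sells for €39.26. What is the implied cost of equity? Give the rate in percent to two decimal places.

Rearranging the constant-growth DDM: r = D₁/P₀ + g.
r = 1.1900 / 39.26 + 0.064 = 0.03031 + 0.064 = 0.09431

9.43%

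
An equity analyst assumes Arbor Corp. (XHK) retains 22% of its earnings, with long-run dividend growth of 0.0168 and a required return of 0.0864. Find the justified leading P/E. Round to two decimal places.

11.21

Payout ratio b = 1 − 0.22 = 0.78.
Justified leading P/E = b/(r−g) = 0.78/(0.0864−0.0168) = 11.2069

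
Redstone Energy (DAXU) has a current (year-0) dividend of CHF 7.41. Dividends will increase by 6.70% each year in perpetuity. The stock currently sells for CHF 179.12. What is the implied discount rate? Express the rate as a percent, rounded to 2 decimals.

11.11%

Rearranging the constant-growth DDM: r = D₁/P₀ + g.
D₁ = 7.41 × (1 + 0.067) = 7.9065.
r = 7.9065 / 179.12 + 0.067 = 0.04414 + 0.067 = 0.11114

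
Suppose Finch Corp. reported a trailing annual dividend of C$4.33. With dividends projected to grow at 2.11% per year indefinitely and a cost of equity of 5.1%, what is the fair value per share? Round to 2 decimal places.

C$147.87

Gordon growth model: P₀ = D₁/(r − g). D₁ = 4.33 × (1 + 0.0211) = 4.4214.
P₀ = 4.4214 / (0.051 − 0.0211) = 4.4214 / 0.0299 = 147.8717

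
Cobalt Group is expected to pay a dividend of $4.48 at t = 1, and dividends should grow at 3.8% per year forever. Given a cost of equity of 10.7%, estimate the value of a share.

Gordon growth model: P₀ = D₁/(r − g), with D₁ = 4.48 given directly.
P₀ = 4.4800 / (0.107 − 0.038) = 4.4800 / 0.069 = 64.9275

$64.93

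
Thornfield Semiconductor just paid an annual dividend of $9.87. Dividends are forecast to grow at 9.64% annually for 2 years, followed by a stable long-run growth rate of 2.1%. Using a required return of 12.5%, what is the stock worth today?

Two-stage DDM. Project D₁…D_2 at 0.0964, terminal growth 0.021, discount at r = 0.125.
D_1 = 10.8215
D_2 = 11.8647
Terminal value at t=2: TV = D_3/(r−g) = 12.1138/(0.125−0.021) = 116.4790
P₀ = 10.8215/(1+0.125)^1 + 11.8647/(1+0.125)^2 + 116.4790/(1+0.125)^2 = 111.0264

$111.03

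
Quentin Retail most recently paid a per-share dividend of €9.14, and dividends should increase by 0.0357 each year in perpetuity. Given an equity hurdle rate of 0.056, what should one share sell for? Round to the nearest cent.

€466.32

Gordon growth model: P₀ = D₁/(r − g). D₁ = 9.14 × (1 + 0.0357) = 9.4663.
P₀ = 9.4663 / (0.056 − 0.0357) = 9.4663 / 0.0203 = 466.3201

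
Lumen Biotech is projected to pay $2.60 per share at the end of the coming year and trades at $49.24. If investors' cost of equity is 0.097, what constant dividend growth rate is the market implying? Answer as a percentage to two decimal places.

4.42%

From P₀ = D₁/(r − g), the implied growth is g = r − D₁/P₀.
g = 0.097 − 2.60/49.24 = 0.097 − 0.05280 = 0.04420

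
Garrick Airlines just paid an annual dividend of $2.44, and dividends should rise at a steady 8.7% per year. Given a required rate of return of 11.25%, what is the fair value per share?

$104.01

Gordon growth model: P₀ = D₁/(r − g). D₁ = 2.44 × (1 + 0.087) = 2.6523.
P₀ = 2.6523 / (0.1125 − 0.087) = 2.6523 / 0.0255 = 104.0110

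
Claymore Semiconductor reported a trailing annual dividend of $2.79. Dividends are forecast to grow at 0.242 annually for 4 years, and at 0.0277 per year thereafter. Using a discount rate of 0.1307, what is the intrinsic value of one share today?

$54.72

Two-stage DDM. Project D₁…D_4 at 0.242, terminal growth 0.0277, discount at r = 0.1307.
D_1 = 3.4652
D_2 = 4.3038
D_3 = 5.3453
D_4 = 6.6388
Terminal value at t=4: TV = D_5/(r−g) = 6.8227/(0.1307−0.0277) = 66.2399
P₀ = 3.4652/(1+0.1307)^1 + 4.3038/(1+0.1307)^2 + 5.3453/(1+0.1307)^3 + 6.6388/(1+0.1307)^4 + 66.2399/(1+0.1307)^4 = 54.7159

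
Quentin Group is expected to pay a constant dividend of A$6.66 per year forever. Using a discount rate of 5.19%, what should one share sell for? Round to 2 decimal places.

Zero-growth DDM (perpetuity): P₀ = D/r = 6.66 / 0.0519 = 128.3237

A$128.32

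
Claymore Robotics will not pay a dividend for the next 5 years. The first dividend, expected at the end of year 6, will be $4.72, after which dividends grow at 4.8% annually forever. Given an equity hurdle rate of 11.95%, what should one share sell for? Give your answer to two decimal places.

Deferred-dividend DDM. At t=5 the remaining stream is a growing perpetuity with first payment D_6 = 4.72.
V_5 = D_6/(r−g) = 4.72/(0.1195−0.048) = 66.0140
P₀ = V_5/(1+r)^5 = 66.0140/(1+0.1195)^5 = 37.5418

$37.54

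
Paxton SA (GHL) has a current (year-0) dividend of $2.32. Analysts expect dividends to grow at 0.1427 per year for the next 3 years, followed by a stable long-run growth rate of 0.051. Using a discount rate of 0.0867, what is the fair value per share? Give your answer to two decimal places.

$87.12

Two-stage DDM. Project D₁…D_3 at 0.1427, terminal growth 0.051, discount at r = 0.0867.
D_1 = 2.6511
D_2 = 3.0294
D_3 = 3.4617
Terminal value at t=3: TV = D_4/(r−g) = 3.6382/(0.0867−0.051) = 101.9106
P₀ = 2.6511/(1+0.0867)^1 + 3.0294/(1+0.0867)^2 + 3.4617/(1+0.0867)^3 + 101.9106/(1+0.0867)^3 = 87.1150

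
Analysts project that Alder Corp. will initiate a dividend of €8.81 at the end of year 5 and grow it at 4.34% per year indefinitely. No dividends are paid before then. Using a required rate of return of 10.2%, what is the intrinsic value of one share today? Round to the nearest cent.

Deferred-dividend DDM. At t=4 the remaining stream is a growing perpetuity with first payment D_5 = 8.81.
V_4 = D_5/(r−g) = 8.81/(0.102−0.0434) = 150.3413
P₀ = V_4/(1+r)^4 = 150.3413/(1+0.102)^4 = 101.9417

€101.94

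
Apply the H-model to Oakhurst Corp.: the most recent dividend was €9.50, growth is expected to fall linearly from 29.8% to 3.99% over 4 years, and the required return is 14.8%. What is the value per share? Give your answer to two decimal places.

H-model: P₀ = D₀[(1+g_L) + H(g_S−g_L)]/(r−g_L), with H = 4/2 = 2.
P₀ = 9.50 × [(1+0.0399) + 2×(0.298−0.0399)] / (0.148−0.0399)
   = 9.50 × 1.5561 / 0.1081 = 136.7525

€136.75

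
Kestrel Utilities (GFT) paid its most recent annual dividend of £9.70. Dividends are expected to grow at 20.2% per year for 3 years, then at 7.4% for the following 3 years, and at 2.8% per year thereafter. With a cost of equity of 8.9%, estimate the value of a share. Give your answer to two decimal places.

Three-stage DDM. Project D₁…D_6; terminal Gordon value at t=6 with g = 0.028; discount at r = 0.089.
D_1 = 11.6594
D_2 = 14.0146
D_3 = 16.8455
D_4 = 18.0921
D_5 = 19.4309
D_6 = 20.8688
TV_6 = 21.4532/(0.089−0.028) = 351.6910
P₀ = Σ Dₜ/(1+r)ᵗ + TV_6/(1+r)^6 = 284.4906

£284.49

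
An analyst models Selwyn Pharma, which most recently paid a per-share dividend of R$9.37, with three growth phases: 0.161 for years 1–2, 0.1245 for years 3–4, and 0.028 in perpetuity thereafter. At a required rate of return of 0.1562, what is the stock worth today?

Three-stage DDM. Project D₁…D_4; terminal Gordon value at t=4 with g = 0.028; discount at r = 0.1562.
D_1 = 10.8786
D_2 = 12.6300
D_3 = 14.2025
D_4 = 15.9707
TV_4 = 16.4178/(0.1562−0.028) = 128.0643
P₀ = Σ Dₜ/(1+r)ᵗ + TV_4/(1+r)^4 = 108.6460

R$108.65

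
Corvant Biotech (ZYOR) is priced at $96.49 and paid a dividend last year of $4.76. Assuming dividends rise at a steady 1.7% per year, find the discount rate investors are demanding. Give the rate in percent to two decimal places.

Rearranging the constant-growth DDM: r = D₁/P₀ + g.
D₁ = 4.76 × (1 + 0.017) = 4.8409.
r = 4.8409 / 96.49 + 0.017 = 0.05017 + 0.017 = 0.06717

6.72%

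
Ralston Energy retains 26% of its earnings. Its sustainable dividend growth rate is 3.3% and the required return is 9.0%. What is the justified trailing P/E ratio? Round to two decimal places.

Payout ratio b = 1 − 0.26 = 0.74.
Justified trailing P/E = b(1+g)/(r−g) = 0.74×(1+0.033)/(0.09−0.033) = 13.4109

13.41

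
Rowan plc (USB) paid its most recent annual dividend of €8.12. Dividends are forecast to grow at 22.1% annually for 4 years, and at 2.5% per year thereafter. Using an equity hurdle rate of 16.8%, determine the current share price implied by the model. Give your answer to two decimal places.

Two-stage DDM. Project D₁…D_4 at 0.221, terminal growth 0.025, discount at r = 0.168.
D_1 = 9.9145
D_2 = 12.1056
D_3 = 14.7810
D_4 = 18.0476
Terminal value at t=4: TV = D_5/(r−g) = 18.4988/(0.168−0.025) = 129.3619
P₀ = 9.9145/(1+0.168)^1 + 12.1056/(1+0.168)^2 + 14.7810/(1+0.168)^3 + 18.0476/(1+0.168)^4 + 129.3619/(1+0.168)^4 = 105.8437

€105.84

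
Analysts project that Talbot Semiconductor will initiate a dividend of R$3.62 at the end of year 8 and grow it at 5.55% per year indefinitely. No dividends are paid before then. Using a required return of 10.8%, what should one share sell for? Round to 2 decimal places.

Deferred-dividend DDM. At t=7 the remaining stream is a growing perpetuity with first payment D_8 = 3.62.
V_7 = D_8/(r−g) = 3.62/(0.108−0.0555) = 68.9524
P₀ = V_7/(1+r)^7 = 68.9524/(1+0.108)^7 = 33.6334

R$33.63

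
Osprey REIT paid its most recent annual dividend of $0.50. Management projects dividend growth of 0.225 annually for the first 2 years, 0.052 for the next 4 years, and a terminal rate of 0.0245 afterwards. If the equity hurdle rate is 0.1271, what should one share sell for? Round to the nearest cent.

$7.60

Three-stage DDM. Project D₁…D_6; terminal Gordon value at t=6 with g = 0.0245; discount at r = 0.1271.
D_1 = 0.6125
D_2 = 0.7503
D_3 = 0.7893
D_4 = 0.8304
D_5 = 0.8736
D_6 = 0.9190
TV_6 = 0.9415/(0.1271−0.0245) = 9.1763
P₀ = Σ Dₜ/(1+r)ᵗ + TV_6/(1+r)^6 = 7.6045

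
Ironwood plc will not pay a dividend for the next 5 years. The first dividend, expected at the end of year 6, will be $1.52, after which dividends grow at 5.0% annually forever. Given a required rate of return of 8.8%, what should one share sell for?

$26.24

Deferred-dividend DDM. At t=5 the remaining stream is a growing perpetuity with first payment D_6 = 1.52.
V_5 = D_6/(r−g) = 1.52/(0.088−0.05) = 40.0000
P₀ = V_5/(1+r)^5 = 40.0000/(1+0.088)^5 = 26.2371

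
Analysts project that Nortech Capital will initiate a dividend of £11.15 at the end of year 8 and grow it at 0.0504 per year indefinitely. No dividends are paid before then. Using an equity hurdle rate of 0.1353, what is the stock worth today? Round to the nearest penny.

£54.02

Deferred-dividend DDM. At t=7 the remaining stream is a growing perpetuity with first payment D_8 = 11.15.
V_7 = D_8/(r−g) = 11.15/(0.1353−0.0504) = 131.3310
P₀ = V_7/(1+r)^7 = 131.3310/(1+0.1353)^7 = 54.0247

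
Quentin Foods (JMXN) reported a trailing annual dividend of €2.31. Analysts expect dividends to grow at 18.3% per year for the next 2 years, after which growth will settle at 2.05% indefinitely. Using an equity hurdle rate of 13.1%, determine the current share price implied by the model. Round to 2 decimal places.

Two-stage DDM. Project D₁…D_2 at 0.183, terminal growth 0.0205, discount at r = 0.131.
D_1 = 2.7327
D_2 = 3.2328
Terminal value at t=2: TV = D_3/(r−g) = 3.2991/(0.131−0.0205) = 29.8560
P₀ = 2.7327/(1+0.131)^1 + 3.2328/(1+0.131)^2 + 29.8560/(1+0.131)^2 = 28.2838

€28.28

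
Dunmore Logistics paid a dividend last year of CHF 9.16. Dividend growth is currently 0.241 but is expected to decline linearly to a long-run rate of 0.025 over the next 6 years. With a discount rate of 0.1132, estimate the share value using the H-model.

CHF 173.75

H-model: P₀ = D₀[(1+g_L) + H(g_S−g_L)]/(r−g_L), with H = 6/2 = 3.
P₀ = 9.16 × [(1+0.025) + 3×(0.241−0.025)] / (0.1132−0.025)
   = 9.16 × 1.6730 / 0.0882 = 173.7492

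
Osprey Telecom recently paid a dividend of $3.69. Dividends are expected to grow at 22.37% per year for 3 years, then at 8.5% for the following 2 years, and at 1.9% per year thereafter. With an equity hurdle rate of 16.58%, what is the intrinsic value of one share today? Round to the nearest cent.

$45.53

Three-stage DDM. Project D₁…D_5; terminal Gordon value at t=5 with g = 0.019; discount at r = 0.1658.
D_1 = 4.5155
D_2 = 5.5256
D_3 = 6.7616
D_4 = 7.3364
D_5 = 7.9600
TV_5 = 8.1112/(0.1658−0.019) = 55.2534
P₀ = Σ Dₜ/(1+r)ᵗ + TV_5/(1+r)^5 = 45.5337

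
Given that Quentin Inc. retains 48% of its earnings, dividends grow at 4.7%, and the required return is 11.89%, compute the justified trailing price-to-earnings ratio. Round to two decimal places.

7.57

Payout ratio b = 1 − 0.48 = 0.52.
Justified trailing P/E = b(1+g)/(r−g) = 0.52×(1+0.047)/(0.1189−0.047) = 7.5722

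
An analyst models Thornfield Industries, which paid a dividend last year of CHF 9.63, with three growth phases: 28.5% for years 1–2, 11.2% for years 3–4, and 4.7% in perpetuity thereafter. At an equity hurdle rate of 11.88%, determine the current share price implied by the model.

Three-stage DDM. Project D₁…D_4; terminal Gordon value at t=4 with g = 0.047; discount at r = 0.1188.
D_1 = 12.3746
D_2 = 15.9013
D_3 = 17.6822
D_4 = 19.6627
TV_4 = 20.5868/(0.1188−0.047) = 286.7242
P₀ = Σ Dₜ/(1+r)ᵗ + TV_4/(1+r)^4 = 231.9417

CHF 231.94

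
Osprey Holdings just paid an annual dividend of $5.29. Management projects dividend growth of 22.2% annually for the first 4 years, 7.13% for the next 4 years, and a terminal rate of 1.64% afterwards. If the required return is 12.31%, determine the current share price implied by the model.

$111.11

Three-stage DDM. Project D₁…D_8; terminal Gordon value at t=8 with g = 0.0164; discount at r = 0.1231.
D_1 = 6.4644
D_2 = 7.8995
D_3 = 9.6532
D_4 = 11.7962
D_5 = 12.6372
D_6 = 13.5383
D_7 = 14.5035
D_8 = 15.5376
TV_8 = 15.7925/(0.1231−0.0164) = 148.0080
P₀ = Σ Dₜ/(1+r)ᵗ + TV_8/(1+r)^8 = 111.1090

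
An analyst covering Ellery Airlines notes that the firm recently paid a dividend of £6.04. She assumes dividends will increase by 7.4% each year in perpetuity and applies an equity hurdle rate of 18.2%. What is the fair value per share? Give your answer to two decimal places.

£60.06

Gordon growth model: P₀ = D₁/(r − g). D₁ = 6.04 × (1 + 0.074) = 6.4870.
P₀ = 6.4870 / (0.182 − 0.074) = 6.4870 / 0.108 = 60.0644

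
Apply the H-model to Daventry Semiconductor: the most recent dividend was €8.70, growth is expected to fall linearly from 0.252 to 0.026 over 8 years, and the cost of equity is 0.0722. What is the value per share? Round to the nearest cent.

€363.44

H-model: P₀ = D₀[(1+g_L) + H(g_S−g_L)]/(r−g_L), with H = 8/2 = 4.
P₀ = 8.70 × [(1+0.026) + 4×(0.252−0.026)] / (0.0722−0.026)
   = 8.70 × 1.9300 / 0.0462 = 363.4416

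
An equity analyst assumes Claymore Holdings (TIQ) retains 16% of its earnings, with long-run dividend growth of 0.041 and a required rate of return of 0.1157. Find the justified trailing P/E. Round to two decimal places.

11.71

Payout ratio b = 1 − 0.16 = 0.84.
Justified trailing P/E = b(1+g)/(r−g) = 0.84×(1+0.041)/(0.1157−0.041) = 11.7060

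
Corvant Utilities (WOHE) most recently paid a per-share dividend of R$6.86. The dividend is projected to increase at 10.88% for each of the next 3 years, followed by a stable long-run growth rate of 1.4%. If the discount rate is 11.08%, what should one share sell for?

R$91.98

Two-stage DDM. Project D₁…D_3 at 0.1088, terminal growth 0.014, discount at r = 0.1108.
D_1 = 7.6064
D_2 = 8.4339
D_3 = 9.3516
Terminal value at t=3: TV = D_4/(r−g) = 9.4825/(0.1108−0.014) = 97.9595
P₀ = 7.6064/(1+0.1108)^1 + 8.4339/(1+0.1108)^2 + 9.3516/(1+0.1108)^3 + 97.9595/(1+0.1108)^3 = 91.9784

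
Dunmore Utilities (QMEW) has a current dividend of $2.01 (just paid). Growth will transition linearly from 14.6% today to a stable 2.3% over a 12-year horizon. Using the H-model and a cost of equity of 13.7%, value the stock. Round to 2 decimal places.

$31.05

H-model: P₀ = D₀[(1+g_L) + H(g_S−g_L)]/(r−g_L), with H = 12/2 = 6.
P₀ = 2.01 × [(1+0.023) + 6×(0.146−0.023)] / (0.137−0.023)
   = 2.01 × 1.7610 / 0.114 = 31.0492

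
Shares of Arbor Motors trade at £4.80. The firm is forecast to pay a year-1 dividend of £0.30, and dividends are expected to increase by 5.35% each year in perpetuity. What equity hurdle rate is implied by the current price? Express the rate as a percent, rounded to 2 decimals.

11.60%

Rearranging the constant-growth DDM: r = D₁/P₀ + g.
r = 0.3000 / 4.80 + 0.0535 = 0.06250 + 0.0535 = 0.11600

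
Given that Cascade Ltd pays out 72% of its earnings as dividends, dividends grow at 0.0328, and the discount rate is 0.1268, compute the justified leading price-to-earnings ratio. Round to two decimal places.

7.66

Justified leading P/E = b/(r−g) = 0.72/(0.1268−0.0328) = 7.6596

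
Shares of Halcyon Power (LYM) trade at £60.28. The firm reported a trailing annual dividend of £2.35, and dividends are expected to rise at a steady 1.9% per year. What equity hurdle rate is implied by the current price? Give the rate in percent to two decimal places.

Rearranging the constant-growth DDM: r = D₁/P₀ + g.
D₁ = 2.35 × (1 + 0.019) = 2.3946.
r = 2.3946 / 60.28 + 0.019 = 0.03973 + 0.019 = 0.05873

5.87%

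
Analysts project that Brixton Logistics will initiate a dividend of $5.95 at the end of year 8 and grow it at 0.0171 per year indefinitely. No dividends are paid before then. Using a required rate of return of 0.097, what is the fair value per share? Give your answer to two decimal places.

Deferred-dividend DDM. At t=7 the remaining stream is a growing perpetuity with first payment D_8 = 5.95.
V_7 = D_8/(r−g) = 5.95/(0.097−0.0171) = 74.4681
P₀ = V_7/(1+r)^7 = 74.4681/(1+0.097)^7 = 38.9515

$38.95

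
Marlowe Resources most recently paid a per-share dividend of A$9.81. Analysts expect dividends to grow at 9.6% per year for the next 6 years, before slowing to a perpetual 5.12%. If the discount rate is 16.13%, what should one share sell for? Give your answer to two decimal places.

A$114.49

Two-stage DDM. Project D₁…D_6 at 0.096, terminal growth 0.0512, discount at r = 0.1613.
D_1 = 10.7518
D_2 = 11.7839
D_3 = 12.9152
D_4 = 14.1550
D_5 = 15.5139
D_6 = 17.0033
Terminal value at t=6: TV = D_7/(r−g) = 17.8738/(0.1613−0.0512) = 162.3418
P₀ = 10.7518/(1+0.1613)^1 + 11.7839/(1+0.1613)^2 + 12.9152/(1+0.1613)^3 + 14.1550/(1+0.1613)^4 + 15.5139/(1+0.1613)^5 + 17.0033/(1+0.1613)^6 + 162.3418/(1+0.1613)^6 = 114.4883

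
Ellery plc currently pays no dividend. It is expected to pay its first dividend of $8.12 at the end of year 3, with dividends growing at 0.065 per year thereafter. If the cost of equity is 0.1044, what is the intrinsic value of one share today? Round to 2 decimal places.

$168.97

Deferred-dividend DDM. At t=2 the remaining stream is a growing perpetuity with first payment D_3 = 8.12.
V_2 = D_3/(r−g) = 8.12/(0.1044−0.065) = 206.0914
P₀ = V_2/(1+r)^2 = 206.0914/(1+0.1044)^2 = 168.9690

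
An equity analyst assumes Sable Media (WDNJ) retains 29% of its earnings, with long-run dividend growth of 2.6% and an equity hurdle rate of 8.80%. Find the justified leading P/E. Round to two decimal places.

11.45

Payout ratio b = 1 − 0.29 = 0.71.
Justified leading P/E = b/(r−g) = 0.71/(0.088−0.026) = 11.4516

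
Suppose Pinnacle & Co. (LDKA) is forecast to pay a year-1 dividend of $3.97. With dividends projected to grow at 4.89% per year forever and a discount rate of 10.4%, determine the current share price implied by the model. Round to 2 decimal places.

$72.05

Gordon growth model: P₀ = D₁/(r − g), with D₁ = 3.97 given directly.
P₀ = 3.9700 / (0.104 − 0.0489) = 3.9700 / 0.0551 = 72.0508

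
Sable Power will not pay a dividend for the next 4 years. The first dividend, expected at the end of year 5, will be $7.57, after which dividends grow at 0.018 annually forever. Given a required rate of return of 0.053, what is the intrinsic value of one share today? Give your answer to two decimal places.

Deferred-dividend DDM. At t=4 the remaining stream is a growing perpetuity with first payment D_5 = 7.57.
V_4 = D_5/(r−g) = 7.57/(0.053−0.018) = 216.2857
P₀ = V_4/(1+r)^4 = 216.2857/(1+0.053)^4 = 175.9196

$175.92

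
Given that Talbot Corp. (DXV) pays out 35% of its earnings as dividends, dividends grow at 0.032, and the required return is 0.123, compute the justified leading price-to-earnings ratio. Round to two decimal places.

3.85

Justified leading P/E = b/(r−g) = 0.35/(0.123−0.032) = 3.8462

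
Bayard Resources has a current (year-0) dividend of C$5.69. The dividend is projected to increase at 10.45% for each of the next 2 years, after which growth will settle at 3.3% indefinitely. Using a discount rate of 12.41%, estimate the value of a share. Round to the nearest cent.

Two-stage DDM. Project D₁…D_2 at 0.1045, terminal growth 0.033, discount at r = 0.1241.
D_1 = 6.2846
D_2 = 6.9413
Terminal value at t=2: TV = D_3/(r−g) = 7.1704/(0.1241−0.033) = 78.7092
P₀ = 6.2846/(1+0.1241)^1 + 6.9413/(1+0.1241)^2 + 78.7092/(1+0.1241)^2 = 73.3737

C$73.37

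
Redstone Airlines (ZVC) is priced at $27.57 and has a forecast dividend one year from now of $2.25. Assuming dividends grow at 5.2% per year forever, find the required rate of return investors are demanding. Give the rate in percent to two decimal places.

13.36%

Rearranging the constant-growth DDM: r = D₁/P₀ + g.
r = 2.2500 / 27.57 + 0.052 = 0.08161 + 0.052 = 0.13361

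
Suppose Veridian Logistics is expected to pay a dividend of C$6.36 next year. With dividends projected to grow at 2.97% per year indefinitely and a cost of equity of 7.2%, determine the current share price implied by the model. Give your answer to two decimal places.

C$150.35

Gordon growth model: P₀ = D₁/(r − g), with D₁ = 6.36 given directly.
P₀ = 6.3600 / (0.072 − 0.0297) = 6.3600 / 0.0423 = 150.3546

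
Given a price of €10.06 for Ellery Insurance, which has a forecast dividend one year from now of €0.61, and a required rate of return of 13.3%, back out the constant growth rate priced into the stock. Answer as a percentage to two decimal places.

7.24%

From P₀ = D₁/(r − g), the implied growth is g = r − D₁/P₀.
g = 0.133 − 0.61/10.06 = 0.133 − 0.06064 = 0.07236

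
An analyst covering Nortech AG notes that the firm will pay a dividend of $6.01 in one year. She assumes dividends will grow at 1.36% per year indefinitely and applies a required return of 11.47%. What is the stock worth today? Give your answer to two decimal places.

$59.45

Gordon growth model: P₀ = D₁/(r − g), with D₁ = 6.01 given directly.
P₀ = 6.0100 / (0.1147 − 0.0136) = 6.0100 / 0.1011 = 59.4461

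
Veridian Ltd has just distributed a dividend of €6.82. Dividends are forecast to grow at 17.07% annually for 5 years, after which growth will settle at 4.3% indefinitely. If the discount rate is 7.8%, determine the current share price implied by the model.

€350.97

Two-stage DDM. Project D₁…D_5 at 0.1707, terminal growth 0.043, discount at r = 0.078.
D_1 = 7.9842
D_2 = 9.3471
D_3 = 10.9426
D_4 = 12.8105
D_5 = 14.9973
Terminal value at t=5: TV = D_6/(r−g) = 15.6422/(0.078−0.043) = 446.9189
P₀ = 7.9842/(1+0.078)^1 + 9.3471/(1+0.078)^2 + 10.9426/(1+0.078)^3 + 12.8105/(1+0.078)^4 + 14.9973/(1+0.078)^5 + 446.9189/(1+0.078)^5 = 350.9706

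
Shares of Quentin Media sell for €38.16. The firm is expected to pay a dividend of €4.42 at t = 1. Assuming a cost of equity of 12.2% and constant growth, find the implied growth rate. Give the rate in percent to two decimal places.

0.62%

From P₀ = D₁/(r − g), the implied growth is g = r − D₁/P₀.
g = 0.122 − 4.42/38.16 = 0.122 − 0.11583 = 0.00617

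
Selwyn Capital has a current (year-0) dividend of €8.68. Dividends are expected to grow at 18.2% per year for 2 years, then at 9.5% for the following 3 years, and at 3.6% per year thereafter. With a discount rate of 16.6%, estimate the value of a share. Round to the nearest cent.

Three-stage DDM. Project D₁…D_5; terminal Gordon value at t=5 with g = 0.036; discount at r = 0.166.
D_1 = 10.2598
D_2 = 12.1270
D_3 = 13.2791
D_4 = 14.5406
D_5 = 15.9220
TV_5 = 16.4952/(0.166−0.036) = 126.8859
P₀ = Σ Dₜ/(1+r)ᵗ + TV_5/(1+r)^5 = 100.2235

€100.22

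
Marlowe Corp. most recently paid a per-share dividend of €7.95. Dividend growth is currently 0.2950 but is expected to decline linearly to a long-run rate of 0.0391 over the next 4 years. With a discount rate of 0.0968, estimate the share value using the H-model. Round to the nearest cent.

H-model: P₀ = D₀[(1+g_L) + H(g_S−g_L)]/(r−g_L), with H = 4/2 = 2.
P₀ = 7.95 × [(1+0.0391) + 2×(0.295−0.0391)] / (0.0968−0.0391)
   = 7.95 × 1.5509 / 0.0577 = 213.6855

€213.69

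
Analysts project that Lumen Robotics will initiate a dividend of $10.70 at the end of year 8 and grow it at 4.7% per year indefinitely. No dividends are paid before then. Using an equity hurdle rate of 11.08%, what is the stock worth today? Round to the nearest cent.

Deferred-dividend DDM. At t=7 the remaining stream is a growing perpetuity with first payment D_8 = 10.70.
V_7 = D_8/(r−g) = 10.70/(0.1108−0.047) = 167.7116
P₀ = V_7/(1+r)^7 = 167.7116/(1+0.1108)^7 = 80.3733

$80.37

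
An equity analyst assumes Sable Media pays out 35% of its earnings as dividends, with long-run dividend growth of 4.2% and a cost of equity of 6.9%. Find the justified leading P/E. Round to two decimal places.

12.96

Justified leading P/E = b/(r−g) = 0.35/(0.069−0.042) = 12.9630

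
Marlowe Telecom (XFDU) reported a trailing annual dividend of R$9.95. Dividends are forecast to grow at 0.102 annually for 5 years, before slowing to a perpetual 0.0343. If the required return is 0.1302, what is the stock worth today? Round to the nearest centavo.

R$140.72

Two-stage DDM. Project D₁…D_5 at 0.102, terminal growth 0.0343, discount at r = 0.1302.
D_1 = 10.9649
D_2 = 12.0833
D_3 = 13.3158
D_4 = 14.6740
D_5 = 16.1708
Terminal value at t=5: TV = D_6/(r−g) = 16.7254/(0.1302−0.0343) = 174.4050
P₀ = 10.9649/(1+0.1302)^1 + 12.0833/(1+0.1302)^2 + 13.3158/(1+0.1302)^3 + 14.6740/(1+0.1302)^4 + 16.1708/(1+0.1302)^5 + 174.4050/(1+0.1302)^5 = 140.7239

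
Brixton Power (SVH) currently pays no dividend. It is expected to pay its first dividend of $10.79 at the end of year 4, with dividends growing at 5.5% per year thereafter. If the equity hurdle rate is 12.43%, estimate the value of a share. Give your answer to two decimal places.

$109.56

Deferred-dividend DDM. At t=3 the remaining stream is a growing perpetuity with first payment D_4 = 10.79.
V_3 = D_4/(r−g) = 10.79/(0.1243−0.055) = 155.6999
P₀ = V_3/(1+r)^3 = 155.6999/(1+0.1243)^3 = 109.5574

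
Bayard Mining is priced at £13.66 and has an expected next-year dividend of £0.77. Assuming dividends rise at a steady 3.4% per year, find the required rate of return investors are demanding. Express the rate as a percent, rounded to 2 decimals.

9.04%

Rearranging the constant-growth DDM: r = D₁/P₀ + g.
r = 0.7700 / 13.66 + 0.034 = 0.05637 + 0.034 = 0.09037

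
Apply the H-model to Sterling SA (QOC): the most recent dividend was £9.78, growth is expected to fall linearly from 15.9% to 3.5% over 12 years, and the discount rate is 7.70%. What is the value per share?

H-model: P₀ = D₀[(1+g_L) + H(g_S−g_L)]/(r−g_L), with H = 12/2 = 6.
P₀ = 9.78 × [(1+0.035) + 6×(0.159−0.035)] / (0.077−0.035)
   = 9.78 × 1.7790 / 0.042 = 414.2529

£414.25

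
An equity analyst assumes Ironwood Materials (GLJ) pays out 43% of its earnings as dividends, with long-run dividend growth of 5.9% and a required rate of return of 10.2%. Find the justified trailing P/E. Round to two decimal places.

Justified trailing P/E = b(1+g)/(r−g) = 0.43×(1+0.059)/(0.102−0.059) = 10.5900

10.59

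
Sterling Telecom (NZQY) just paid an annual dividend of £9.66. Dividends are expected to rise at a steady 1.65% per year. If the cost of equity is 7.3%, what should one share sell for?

£173.79

Gordon growth model: P₀ = D₁/(r − g). D₁ = 9.66 × (1 + 0.0165) = 9.8194.
P₀ = 9.8194 / (0.073 − 0.0165) = 9.8194 / 0.0565 = 173.7945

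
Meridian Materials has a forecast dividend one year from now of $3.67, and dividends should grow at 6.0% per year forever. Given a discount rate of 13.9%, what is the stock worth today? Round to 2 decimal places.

Gordon growth model: P₀ = D₁/(r − g), with D₁ = 3.67 given directly.
P₀ = 3.6700 / (0.139 − 0.06) = 3.6700 / 0.079 = 46.4557

$46.46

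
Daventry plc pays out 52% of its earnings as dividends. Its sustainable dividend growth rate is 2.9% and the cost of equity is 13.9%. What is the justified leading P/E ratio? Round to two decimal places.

4.73

Justified leading P/E = b/(r−g) = 0.52/(0.139−0.029) = 4.7273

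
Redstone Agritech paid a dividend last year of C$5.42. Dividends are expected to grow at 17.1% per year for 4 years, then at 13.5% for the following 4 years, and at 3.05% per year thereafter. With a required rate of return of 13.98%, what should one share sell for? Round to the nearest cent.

C$103.08

Three-stage DDM. Project D₁…D_8; terminal Gordon value at t=8 with g = 0.0305; discount at r = 0.1398.
D_1 = 6.3468
D_2 = 7.4321
D_3 = 8.7030
D_4 = 10.1912
D_5 = 11.5671
D_6 = 13.1286
D_7 = 14.9010
D_8 = 16.9126
TV_8 = 17.4284/(0.1398−0.0305) = 159.4550
P₀ = Σ Dₜ/(1+r)ᵗ + TV_8/(1+r)^8 = 103.0816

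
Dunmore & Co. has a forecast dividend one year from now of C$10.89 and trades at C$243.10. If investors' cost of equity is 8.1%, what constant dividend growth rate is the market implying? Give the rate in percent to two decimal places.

3.62%

From P₀ = D₁/(r − g), the implied growth is g = r − D₁/P₀.
g = 0.081 − 10.89/243.10 = 0.081 − 0.04480 = 0.03620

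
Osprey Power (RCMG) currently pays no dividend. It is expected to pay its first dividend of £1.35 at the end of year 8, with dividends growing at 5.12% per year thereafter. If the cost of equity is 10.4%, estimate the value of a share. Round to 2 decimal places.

Deferred-dividend DDM. At t=7 the remaining stream is a growing perpetuity with first payment D_8 = 1.35.
V_7 = D_8/(r−g) = 1.35/(0.104−0.0512) = 25.5682
P₀ = V_7/(1+r)^7 = 25.5682/(1+0.104)^7 = 12.7913

£12.79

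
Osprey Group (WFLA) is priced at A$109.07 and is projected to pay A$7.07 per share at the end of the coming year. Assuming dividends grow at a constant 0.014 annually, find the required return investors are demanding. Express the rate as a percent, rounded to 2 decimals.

7.88%

Rearranging the constant-growth DDM: r = D₁/P₀ + g.
r = 7.0700 / 109.07 + 0.014 = 0.06482 + 0.014 = 0.07882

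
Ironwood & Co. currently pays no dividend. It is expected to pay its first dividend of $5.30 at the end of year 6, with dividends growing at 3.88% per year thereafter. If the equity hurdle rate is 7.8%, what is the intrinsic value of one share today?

Deferred-dividend DDM. At t=5 the remaining stream is a growing perpetuity with first payment D_6 = 5.30.
V_5 = D_6/(r−g) = 5.30/(0.078−0.0388) = 135.2041
P₀ = V_5/(1+r)^5 = 135.2041/(1+0.078)^5 = 92.8744

$92.87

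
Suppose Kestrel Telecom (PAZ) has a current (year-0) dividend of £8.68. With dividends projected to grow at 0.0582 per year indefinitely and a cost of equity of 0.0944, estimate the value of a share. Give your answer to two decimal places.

Gordon growth model: P₀ = D₁/(r − g). D₁ = 8.68 × (1 + 0.0582) = 9.1852.
P₀ = 9.1852 / (0.0944 − 0.0582) = 9.1852 / 0.0362 = 253.7341

£253.73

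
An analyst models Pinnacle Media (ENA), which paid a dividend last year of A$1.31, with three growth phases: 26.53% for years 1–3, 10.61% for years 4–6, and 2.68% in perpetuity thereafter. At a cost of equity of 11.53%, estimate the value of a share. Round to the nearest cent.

A$32.38

Three-stage DDM. Project D₁…D_6; terminal Gordon value at t=6 with g = 0.0268; discount at r = 0.1153.
D_1 = 1.6575
D_2 = 2.0973
D_3 = 2.6537
D_4 = 2.9353
D_5 = 3.2467
D_6 = 3.5912
TV_6 = 3.6874/(0.1153−0.0268) = 41.6656
P₀ = Σ Dₜ/(1+r)ᵗ + TV_6/(1+r)^6 = 32.3779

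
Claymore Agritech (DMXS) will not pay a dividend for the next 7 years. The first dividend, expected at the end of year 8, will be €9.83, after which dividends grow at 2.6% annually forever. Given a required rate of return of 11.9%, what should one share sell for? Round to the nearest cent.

Deferred-dividend DDM. At t=7 the remaining stream is a growing perpetuity with first payment D_8 = 9.83.
V_7 = D_8/(r−g) = 9.83/(0.119−0.026) = 105.6989
P₀ = V_7/(1+r)^7 = 105.6989/(1+0.119)^7 = 48.1127

€48.11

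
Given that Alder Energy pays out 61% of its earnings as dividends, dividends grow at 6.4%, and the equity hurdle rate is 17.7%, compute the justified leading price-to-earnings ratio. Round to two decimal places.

Justified leading P/E = b/(r−g) = 0.61/(0.177−0.064) = 5.3982

5.40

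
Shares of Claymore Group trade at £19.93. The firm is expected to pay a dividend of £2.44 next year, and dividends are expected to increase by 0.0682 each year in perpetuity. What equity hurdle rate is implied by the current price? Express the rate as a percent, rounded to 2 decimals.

Rearranging the constant-growth DDM: r = D₁/P₀ + g.
r = 2.4400 / 19.93 + 0.0682 = 0.12243 + 0.0682 = 0.19063

19.06%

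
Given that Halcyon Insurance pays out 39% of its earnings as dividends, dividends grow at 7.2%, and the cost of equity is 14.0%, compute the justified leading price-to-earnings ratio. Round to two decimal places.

5.74

Justified leading P/E = b/(r−g) = 0.39/(0.14−0.072) = 5.7353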